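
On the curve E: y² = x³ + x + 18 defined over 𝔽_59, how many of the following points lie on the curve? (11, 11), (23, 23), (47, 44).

2

(11, 11): 11² ≡ 3, rhs ≡ 3 → on.
(23, 23): 23² ≡ 57, rhs ≡ 54 → off.
(47, 44): 44² ≡ 48, rhs ≡ 48 → on.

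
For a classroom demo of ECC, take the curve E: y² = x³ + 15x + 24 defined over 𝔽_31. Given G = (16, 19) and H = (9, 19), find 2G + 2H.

First 2G:
Repeated addition: build up to 2G.
2G: tangent at (16, 19): λ = (3·16² + 15)/(2·19) ≡ 8/7. 7⁻¹ ≡ 9 (mod 31), so λ ≡ 8·9 ≡ 10.
  x = λ² - 16 - 16 = 100 - 32 ≡ 6; y = λ·(16 - 6) - 19 ≡ 19. → (6, 19)
2G = (6, 19).
Next 2H:
Repeated addition: build up to 2H.
2H: tangent at (9, 19): λ = (3·9² + 15)/(2·19) ≡ 10/7. 7⁻¹ ≡ 9 (mod 31), so λ ≡ 10·9 ≡ 28.
  x = λ² - 9 - 9 = 784 - 18 ≡ 22; y = λ·(9 - 22) - 19 ≡ 20. → (22, 20)
2H = (22, 20).
Finally 2G + 2H:
(6, 19) + (22, 20). λ = (20 - 19)/(22 - 6) ≡ 1/16 mod 31. 16⁻¹ ≡ 2 (mod 31), so λ ≡ 2.
  x = λ² - 6 - 22 = 4 - 28 ≡ 7; y = λ·(6 - 7) - 19 ≡ 10. → (7, 10)

(7, 10)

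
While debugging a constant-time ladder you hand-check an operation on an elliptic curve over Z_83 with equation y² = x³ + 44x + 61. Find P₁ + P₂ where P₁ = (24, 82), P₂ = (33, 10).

(7, 31)

(24, 82) + (33, 10). λ = (10 - 82)/(33 - 24) ≡ 11/9 mod 83. 9⁻¹ ≡ 37 (mod 83), so λ ≡ 75.
  x = λ² - 24 - 33 = 5625 - 57 ≡ 7; y = λ·(24 - 7) - 82 ≡ 31. → (7, 31)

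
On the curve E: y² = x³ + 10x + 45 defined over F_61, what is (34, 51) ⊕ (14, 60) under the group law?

(34, 51) + (14, 60). λ = (60 - 51)/(14 - 34) ≡ 9/41 mod 61. 41⁻¹ ≡ 3 (mod 61), so λ ≡ 27.
  x = λ² - 34 - 14 = 729 - 48 ≡ 10; y = λ·(34 - 10) - 51 ≡ 48. → (10, 48)

(10, 48)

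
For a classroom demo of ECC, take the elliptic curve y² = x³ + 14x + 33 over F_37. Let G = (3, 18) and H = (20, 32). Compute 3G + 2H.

First 3G:
Repeated addition: build up to 3G.
2G: tangent at (3, 18): λ = (3·3² + 14)/(2·18) ≡ 4/36. 36⁻¹ ≡ 36 (mod 37), so λ ≡ 4·36 ≡ 33.
  x = λ² - 3 - 3 = 1089 - 6 ≡ 10; y = λ·(3 - 10) - 18 ≡ 10. → (10, 10)
3G: (10, 10) + (3, 18). λ = (18 - 10)/(3 - 10) ≡ 8/30 mod 37. 30⁻¹ ≡ 21 (mod 37), so λ ≡ 20.
  x = λ² - 10 - 3 = 400 - 13 ≡ 17; y = λ·(10 - 17) - 10 ≡ 35. → (17, 35)
3G = (17, 35).
Next 2H:
Repeated addition: build up to 2H.
2H: tangent at (20, 32): λ = (3·20² + 14)/(2·32) ≡ 30/27. 27⁻¹ ≡ 11 (mod 37), so λ ≡ 30·11 ≡ 34.
  x = λ² - 20 - 20 = 1156 - 40 ≡ 6; y = λ·(20 - 6) - 32 ≡ 0. → (6, 0)
2H = (6, 0).
Finally 3G + 2H:
(17, 35) + (6, 0). λ = (0 - 35)/(6 - 17) ≡ 2/26 mod 37. 26⁻¹ ≡ 10 (mod 37), so λ ≡ 20.
  x = λ² - 17 - 6 = 400 - 23 ≡ 7; y = λ·(17 - 7) - 35 ≡ 17. → (7, 17)

(7, 17)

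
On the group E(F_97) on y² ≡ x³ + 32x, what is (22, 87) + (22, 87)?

tangent at (22, 87): λ = (3·22² + 32)/(2·87) ≡ 29/77. 77⁻¹ ≡ 63 (mod 97) since 77·63 = 4851 ≡ 1, so λ ≡ 29·63 ≡ 81.
  x = λ² - 22 - 22 = 6561 - 44 ≡ 18; y = λ·(22 - 18) - 87 ≡ 43. → (18, 43)

(18, 43)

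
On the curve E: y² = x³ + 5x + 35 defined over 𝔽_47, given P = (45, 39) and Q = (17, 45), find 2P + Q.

First 2P:
Repeated addition: build up to 2P.
2P: tangent at (45, 39): λ = (3·45² + 5)/(2·39) ≡ 17/31. 31⁻¹ ≡ 44 (mod 47), so λ ≡ 17·44 ≡ 43.
  x = λ² - 45 - 45 = 1849 - 90 ≡ 20; y = λ·(45 - 20) - 39 ≡ 2. → (20, 2)
2P = (20, 2).
Finally 2P + Q:
(20, 2) + (17, 45). λ = (45 - 2)/(17 - 20) ≡ 43/44 mod 47. 44⁻¹ ≡ 31 (mod 47), so λ ≡ 17.
  x = λ² - 20 - 17 = 289 - 37 ≡ 17; y = λ·(20 - 17) - 2 ≡ 2. → (17, 2)

(17, 2)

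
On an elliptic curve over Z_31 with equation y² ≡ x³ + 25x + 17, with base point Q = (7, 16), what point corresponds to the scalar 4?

Double-and-add on 4 = (100)₂. Start with Q = (7, 16) for the leading 1-bit.
double: tangent at (7, 16): λ = (3·7² + 25)/(2·16) ≡ 17/1. 1⁻¹ ≡ 1 (mod 31), so λ ≡ 17·1 ≡ 17.
  x = λ² - 7 - 7 = 289 - 14 ≡ 27; y = λ·(7 - 27) - 16 ≡ 16. → (27, 16)
double: tangent at (27, 16): λ = (3·27² + 25)/(2·16) ≡ 11/1. 1⁻¹ ≡ 1 (mod 31), so λ ≡ 11·1 ≡ 11.
  x = λ² - 27 - 27 = 121 - 54 ≡ 5; y = λ·(27 - 5) - 16 ≡ 9. → (5, 9)

(5, 9)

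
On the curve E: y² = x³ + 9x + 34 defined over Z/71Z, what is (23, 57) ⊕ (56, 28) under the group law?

(30, 18)

(23, 57) + (56, 28). λ = (28 - 57)/(56 - 23) ≡ 42/33 mod 71. 33⁻¹ ≡ 28 (mod 71) since 33·28 = 924 ≡ 1, so λ ≡ 40.
  x = λ² - 23 - 56 = 1600 - 79 ≡ 30; y = λ·(23 - 30) - 57 ≡ 18. → (30, 18)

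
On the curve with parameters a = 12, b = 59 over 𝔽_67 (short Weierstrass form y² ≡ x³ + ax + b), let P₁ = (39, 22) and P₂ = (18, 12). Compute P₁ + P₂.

(39, 22) + (18, 12). λ = (12 - 22)/(18 - 39) ≡ 57/46 mod 67. 46⁻¹ ≡ 51 (mod 67) since 46·51 = 2346 ≡ 1, so λ ≡ 26.
  x = λ² - 39 - 18 = 676 - 57 ≡ 16; y = λ·(39 - 16) - 22 ≡ 40. → (16, 40)

(16, 40)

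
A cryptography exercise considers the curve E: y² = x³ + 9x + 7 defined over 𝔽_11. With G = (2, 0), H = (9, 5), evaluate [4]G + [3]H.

First 4G:
Repeated addition: build up to 4G.
2G: (2, 0) + (2, 0): same x and y₁ ≡ -y₂, so the sum is O.
3G: O + (2, 0) = (2, 0) (identity).
4G: (2, 0) + (2, 0): same x and y₁ ≡ -y₂, so the sum is O.
4G = O.
Next 3H:
Repeated addition: build up to 3H.
2H: tangent at (9, 5): λ = (3·9² + 9)/(2·5) ≡ 10/10. 10⁻¹ ≡ 10 (mod 11), so λ ≡ 10·10 ≡ 1.
  x = λ² - 9 - 9 = 1 - 18 ≡ 5; y = λ·(9 - 5) - 5 ≡ 10. → (5, 10)
3H: (5, 10) + (9, 5). λ = (5 - 10)/(9 - 5) ≡ 6/4 mod 11. 4⁻¹ ≡ 3 (mod 11), so λ ≡ 7.
  x = λ² - 5 - 9 = 49 - 14 ≡ 2; y = λ·(5 - 2) - 10 ≡ 0. → (2, 0)
3H = (2, 0).
Finally 4G + 3H:
O + (2, 0) = (2, 0) (identity).

(2, 0)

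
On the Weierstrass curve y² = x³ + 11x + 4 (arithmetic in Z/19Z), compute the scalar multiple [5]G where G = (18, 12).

(16, 1)

Repeated addition: build up to 5G.
2G: tangent at (18, 12): λ = (3·18² + 11)/(2·12) ≡ 14/5. 5⁻¹ ≡ 4 (mod 19), so λ ≡ 14·4 ≡ 18.
  x = λ² - 18 - 18 = 324 - 36 ≡ 3; y = λ·(18 - 3) - 12 ≡ 11. → (3, 11)
3G: (3, 11) + (18, 12). λ = (12 - 11)/(18 - 3) ≡ 1/15 mod 19. 15⁻¹ ≡ 14 (mod 19), so λ ≡ 14.
  x = λ² - 3 - 18 = 196 - 21 ≡ 4; y = λ·(3 - 4) - 11 ≡ 13. → (4, 13)
4G: (4, 13) + (18, 12). λ = (12 - 13)/(18 - 4) ≡ 18/14 mod 19. 14⁻¹ ≡ 15 (mod 19), so λ ≡ 4.
  x = λ² - 4 - 18 = 16 - 22 ≡ 13; y = λ·(4 - 13) - 13 ≡ 8. → (13, 8)
5G: (13, 8) + (18, 12). λ = (12 - 8)/(18 - 13) ≡ 4/5 mod 19. 5⁻¹ ≡ 4 (mod 19) since 5·4 = 20 ≡ 1, so λ ≡ 16.
  x = λ² - 13 - 18 = 256 - 31 ≡ 16; y = λ·(13 - 16) - 8 ≡ 1. → (16, 1)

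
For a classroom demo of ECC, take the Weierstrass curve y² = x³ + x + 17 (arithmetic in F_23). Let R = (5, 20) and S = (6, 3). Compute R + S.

(5, 20) + (6, 3). λ = (3 - 20)/(6 - 5) ≡ 6/1 mod 23. 1⁻¹ ≡ 1 (mod 23) since 1·1 = 1 ≡ 1, so λ ≡ 6.
  x = λ² - 5 - 6 = 36 - 11 ≡ 2; y = λ·(5 - 2) - 20 ≡ 21. → (2, 21)

(2, 21)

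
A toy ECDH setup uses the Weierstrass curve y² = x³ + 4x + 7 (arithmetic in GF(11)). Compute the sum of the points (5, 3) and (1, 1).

(5, 3) + (1, 1). λ = (1 - 3)/(1 - 5) ≡ 9/7 mod 11. 7⁻¹ ≡ 8 (mod 11), so λ ≡ 6.
  x = λ² - 5 - 1 = 36 - 6 ≡ 8; y = λ·(5 - 8) - 3 ≡ 1. → (8, 1)

(8, 1)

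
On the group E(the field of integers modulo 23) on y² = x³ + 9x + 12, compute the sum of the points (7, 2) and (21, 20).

(22, 5)

(7, 2) + (21, 20). λ = (20 - 2)/(21 - 7) ≡ 18/14 mod 23. 14⁻¹ ≡ 5 (mod 23) since 14·5 = 70 ≡ 1, so λ ≡ 21.
  x = λ² - 7 - 21 = 441 - 28 ≡ 22; y = λ·(7 - 22) - 2 ≡ 5. → (22, 5)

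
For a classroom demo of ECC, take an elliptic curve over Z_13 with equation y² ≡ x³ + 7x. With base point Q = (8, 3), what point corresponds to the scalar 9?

Repeated addition: build up to 9Q.
2Q: tangent at (8, 3): λ = (3·8² + 7)/(2·3) ≡ 4/6. 6⁻¹ ≡ 11 (mod 13) since 6·11 = 66 ≡ 1, so λ ≡ 4·11 ≡ 5.
  x = λ² - 8 - 8 = 25 - 16 ≡ 9; y = λ·(8 - 9) - 3 ≡ 5. → (9, 5)
3Q: (9, 5) + (8, 3). λ = (3 - 5)/(8 - 9) ≡ 11/12 mod 13. 12⁻¹ ≡ 12 (mod 13), so λ ≡ 2.
  x = λ² - 9 - 8 = 4 - 17 ≡ 0; y = λ·(9 - 0) - 5 ≡ 0. → (0, 0)
4Q: (0, 0) + (8, 3). λ = (3 - 0)/(8 - 0) ≡ 3/8 mod 13. 8⁻¹ ≡ 5 (mod 13), so λ ≡ 2.
  x = λ² - 0 - 8 = 4 - 8 ≡ 9; y = λ·(0 - 9) - 0 ≡ 8. → (9, 8)
5Q: (9, 8) + (8, 3). λ = (3 - 8)/(8 - 9) ≡ 8/12 mod 13. 12⁻¹ ≡ 12 (mod 13) since 12·12 = 144 ≡ 1, so λ ≡ 5.
  x = λ² - 9 - 8 = 25 - 17 ≡ 8; y = λ·(9 - 8) - 8 ≡ 10. → (8, 10)
6Q: (8, 10) + (8, 3): same x and y₁ ≡ -y₂, so the sum is the point at infinity.
7Q: the point at infinity + (8, 3) = (8, 3) (identity).
8Q: tangent at (8, 3): λ = (3·8² + 7)/(2·3) ≡ 4/6. 6⁻¹ ≡ 11 (mod 13), so λ ≡ 4·11 ≡ 5.
  x = λ² - 8 - 8 = 25 - 16 ≡ 9; y = λ·(8 - 9) - 3 ≡ 5. → (9, 5)
9Q: (9, 5) + (8, 3). λ = (3 - 5)/(8 - 9) ≡ 11/12 mod 13. 12⁻¹ ≡ 12 (mod 13) since 12·12 = 144 ≡ 1, so λ ≡ 2.
  x = λ² - 9 - 8 = 4 - 17 ≡ 0; y = λ·(9 - 0) - 5 ≡ 0. → (0, 0)

(0, 0)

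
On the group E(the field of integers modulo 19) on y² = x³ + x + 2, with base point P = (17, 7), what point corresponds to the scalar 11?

(17, 12)

Double-and-add on 11 = (1011)₂. Start with P = (17, 7) for the leading 1-bit.
double: tangent at (17, 7): λ = (3·17² + 1)/(2·7) ≡ 13/14. 14⁻¹ ≡ 15 (mod 19) since 14·15 = 210 ≡ 1, so λ ≡ 13·15 ≡ 5.
  x = λ² - 17 - 17 = 25 - 34 ≡ 10; y = λ·(17 - 10) - 7 ≡ 9. → (10, 9)
double: tangent at (10, 9): λ = (3·10² + 1)/(2·9) ≡ 16/18. 18⁻¹ ≡ 18 (mod 19), so λ ≡ 16·18 ≡ 3.
  x = λ² - 10 - 10 = 9 - 20 ≡ 8; y = λ·(10 - 8) - 9 ≡ 16. → (8, 16)
add P: (8, 16) + (17, 7). λ = (7 - 16)/(17 - 8) ≡ 10/9 mod 19. 9⁻¹ ≡ 17 (mod 19) since 9·17 = 153 ≡ 1, so λ ≡ 18.
  x = λ² - 8 - 17 = 324 - 25 ≡ 14; y = λ·(8 - 14) - 16 ≡ 9. → (14, 9)
double: tangent at (14, 9): λ = (3·14² + 1)/(2·9) ≡ 0/18. 18⁻¹ ≡ 18 (mod 19) since 18·18 = 324 ≡ 1, so λ ≡ 0·18 ≡ 0.
  x = λ² - 14 - 14 = 0 - 28 ≡ 10; y = λ·(14 - 10) - 9 ≡ 10. → (10, 10)
add P: (10, 10) + (17, 7). λ = (7 - 10)/(17 - 10) ≡ 16/7 mod 19. 7⁻¹ ≡ 11 (mod 19), so λ ≡ 5.
  x = λ² - 10 - 17 = 25 - 27 ≡ 17; y = λ·(10 - 17) - 10 ≡ 12. → (17, 12)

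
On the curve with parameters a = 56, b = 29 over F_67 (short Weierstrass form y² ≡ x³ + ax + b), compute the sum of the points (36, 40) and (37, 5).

(13, 26)

(36, 40) + (37, 5). λ = (5 - 40)/(37 - 36) ≡ 32/1 mod 67. 1⁻¹ ≡ 1 (mod 67) since 1·1 = 1 ≡ 1, so λ ≡ 32.
  x = λ² - 36 - 37 = 1024 - 73 ≡ 13; y = λ·(36 - 13) - 40 ≡ 26. → (13, 26)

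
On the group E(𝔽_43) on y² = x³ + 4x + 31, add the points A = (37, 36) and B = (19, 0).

(37, 36) + (19, 0). λ = (0 - 36)/(19 - 37) ≡ 7/25 mod 43. 25⁻¹ ≡ 31 (mod 43) since 25·31 = 775 ≡ 1, so λ ≡ 2.
  x = λ² - 37 - 19 = 4 - 56 ≡ 34; y = λ·(37 - 34) - 36 ≡ 13. → (34, 13)

(34, 13)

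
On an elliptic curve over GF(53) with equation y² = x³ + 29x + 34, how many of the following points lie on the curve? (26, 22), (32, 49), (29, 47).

1

(26, 22): 22² ≡ 7, rhs ≡ 26 → off.
(32, 49): 49² ≡ 16, rhs ≡ 22 → off.
(29, 47): 47² ≡ 36, rhs ≡ 36 → on.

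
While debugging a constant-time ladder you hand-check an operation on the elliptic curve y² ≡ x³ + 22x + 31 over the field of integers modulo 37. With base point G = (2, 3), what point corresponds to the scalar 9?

Double-and-add on 9 = (1001)₂. Start with G = (2, 3) for the leading 1-bit.
double: tangent at (2, 3): λ = (3·2² + 22)/(2·3) ≡ 34/6. 6⁻¹ ≡ 31 (mod 37) since 6·31 = 186 ≡ 1, so λ ≡ 34·31 ≡ 18.
  x = λ² - 2 - 2 = 324 - 4 ≡ 24; y = λ·(2 - 24) - 3 ≡ 8. → (24, 8)
double: tangent at (24, 8): λ = (3·24² + 22)/(2·8) ≡ 11/16. 16⁻¹ ≡ 7 (mod 37), so λ ≡ 11·7 ≡ 3.
  x = λ² - 24 - 24 = 9 - 48 ≡ 35; y = λ·(24 - 35) - 8 ≡ 33. → (35, 33)
double: tangent at (35, 33): λ = (3·35² + 22)/(2·33) ≡ 34/29. 29⁻¹ ≡ 23 (mod 37), so λ ≡ 34·23 ≡ 5.
  x = λ² - 35 - 35 = 25 - 70 ≡ 29; y = λ·(35 - 29) - 33 ≡ 34. → (29, 34)
add G: (29, 34) + (2, 3). λ = (3 - 34)/(2 - 29) ≡ 6/10 mod 37. 10⁻¹ ≡ 26 (mod 37), so λ ≡ 8.
  x = λ² - 29 - 2 = 64 - 31 ≡ 33; y = λ·(29 - 33) - 34 ≡ 8. → (33, 8)

(33, 8)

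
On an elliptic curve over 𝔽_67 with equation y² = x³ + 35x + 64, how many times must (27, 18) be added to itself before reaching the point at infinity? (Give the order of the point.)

2P: tangent at (27, 18): λ = (3·27² + 35)/(2·18) ≡ 11/36. 36⁻¹ ≡ 54 (mod 67) since 36·54 = 1944 ≡ 1, so λ ≡ 11·54 ≡ 58.
  x = λ² - 27 - 27 = 3364 - 54 ≡ 27; y = λ·(27 - 27) - 18 ≡ 49. → (27, 49)
3P: (27, 49) + (27, 18): same x and y₁ ≡ -y₂, so the sum is the point at infinity.
3P = the point at infinity, so the order is 3.

3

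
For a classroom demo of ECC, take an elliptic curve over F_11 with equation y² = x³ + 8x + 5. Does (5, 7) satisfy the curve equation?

yes

y² = 7² ≡ 5; x³ + 8x + 5 = 170 ≡ 5 (mod 11). 5 = 5.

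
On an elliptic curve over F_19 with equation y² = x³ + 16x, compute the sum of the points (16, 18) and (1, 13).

(0, 0)

(16, 18) + (1, 13). λ = (13 - 18)/(1 - 16) ≡ 14/4 mod 19. 4⁻¹ ≡ 5 (mod 19) since 4·5 = 20 ≡ 1, so λ ≡ 13.
  x = λ² - 16 - 1 = 169 - 17 ≡ 0; y = λ·(16 - 0) - 18 ≡ 0. → (0, 0)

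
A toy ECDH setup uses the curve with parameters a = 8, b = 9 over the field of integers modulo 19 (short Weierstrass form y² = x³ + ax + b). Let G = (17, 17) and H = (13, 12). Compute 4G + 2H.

(0, 3)

First 4G:
Repeated addition: build up to 4G.
2G: tangent at (17, 17): λ = (3·17² + 8)/(2·17) ≡ 1/15. 15⁻¹ ≡ 14 (mod 19), so λ ≡ 1·14 ≡ 14.
  x = λ² - 17 - 17 = 196 - 34 ≡ 10; y = λ·(17 - 10) - 17 ≡ 5. → (10, 5)
3G: (10, 5) + (17, 17). λ = (17 - 5)/(17 - 10) ≡ 12/7 mod 19. 7⁻¹ ≡ 11 (mod 19) since 7·11 = 77 ≡ 1, so λ ≡ 18.
  x = λ² - 10 - 17 = 324 - 27 ≡ 12; y = λ·(10 - 12) - 5 ≡ 16. → (12, 16)
4G: (12, 16) + (17, 17). λ = (17 - 16)/(17 - 12) ≡ 1/5 mod 19. 5⁻¹ ≡ 4 (mod 19), so λ ≡ 4.
  x = λ² - 12 - 17 = 16 - 29 ≡ 6; y = λ·(12 - 6) - 16 ≡ 8. → (6, 8)
4G = (6, 8).
Next 2H:
Repeated addition: build up to 2H.
2H: tangent at (13, 12): λ = (3·13² + 8)/(2·12) ≡ 2/5. 5⁻¹ ≡ 4 (mod 19) since 5·4 = 20 ≡ 1, so λ ≡ 2·4 ≡ 8.
  x = λ² - 13 - 13 = 64 - 26 ≡ 0; y = λ·(13 - 0) - 12 ≡ 16. → (0, 16)
2H = (0, 16).
Finally 4G + 2H:
(6, 8) + (0, 16). λ = (16 - 8)/(0 - 6) ≡ 8/13 mod 19. 13⁻¹ ≡ 3 (mod 19) since 13·3 = 39 ≡ 1, so λ ≡ 5.
  x = λ² - 6 - 0 = 25 - 6 ≡ 0; y = λ·(6 - 0) - 8 ≡ 3. → (0, 3)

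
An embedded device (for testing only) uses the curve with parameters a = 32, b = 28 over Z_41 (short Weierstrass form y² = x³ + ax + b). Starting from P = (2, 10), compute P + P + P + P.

Repeated addition: build up to 4P.
2P: tangent at (2, 10): λ = (3·2² + 32)/(2·10) ≡ 3/20. 20⁻¹ ≡ 39 (mod 41) since 20·39 = 780 ≡ 1, so λ ≡ 3·39 ≡ 35.
  x = λ² - 2 - 2 = 1225 - 4 ≡ 32; y = λ·(2 - 32) - 10 ≡ 6. → (32, 6)
3P: (32, 6) + (2, 10). λ = (10 - 6)/(2 - 32) ≡ 4/11 mod 41. 11⁻¹ ≡ 15 (mod 41) since 11·15 = 165 ≡ 1, so λ ≡ 19.
  x = λ² - 32 - 2 = 361 - 34 ≡ 40; y = λ·(32 - 40) - 6 ≡ 6. → (40, 6)
4P: (40, 6) + (2, 10). λ = (10 - 6)/(2 - 40) ≡ 4/3 mod 41. 3⁻¹ ≡ 14 (mod 41) since 3·14 = 42 ≡ 1, so λ ≡ 15.
  x = λ² - 40 - 2 = 225 - 42 ≡ 19; y = λ·(40 - 19) - 6 ≡ 22. → (19, 22)

(19, 22)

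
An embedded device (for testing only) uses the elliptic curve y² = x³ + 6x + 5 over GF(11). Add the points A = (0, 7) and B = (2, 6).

(0, 7) + (2, 6). λ = (6 - 7)/(2 - 0) ≡ 10/2 mod 11. 2⁻¹ ≡ 6 (mod 11), so λ ≡ 5.
  x = λ² - 0 - 2 = 25 - 2 ≡ 1; y = λ·(0 - 1) - 7 ≡ 10. → (1, 10)

(1, 10)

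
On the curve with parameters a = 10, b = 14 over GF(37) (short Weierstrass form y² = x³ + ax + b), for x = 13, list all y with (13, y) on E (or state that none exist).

11, 26

x³ + 10x + 14 = 2341 ≡ 10 (mod 37).
Square roots of 10 mod 37: 11 and 26 (since 11² = 121 ≡ 10).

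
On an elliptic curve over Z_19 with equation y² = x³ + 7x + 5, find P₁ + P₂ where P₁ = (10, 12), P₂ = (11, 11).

(18, 15)

(10, 12) + (11, 11). λ = (11 - 12)/(11 - 10) ≡ 18/1 mod 19. 1⁻¹ ≡ 1 (mod 19) since 1·1 = 1 ≡ 1, so λ ≡ 18.
  x = λ² - 10 - 11 = 324 - 21 ≡ 18; y = λ·(10 - 18) - 12 ≡ 15. → (18, 15)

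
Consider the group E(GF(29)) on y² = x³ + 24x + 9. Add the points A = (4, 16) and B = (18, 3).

(4, 16) + (18, 3). λ = (3 - 16)/(18 - 4) ≡ 16/14 mod 29. 14⁻¹ ≡ 27 (mod 29), so λ ≡ 26.
  x = λ² - 4 - 18 = 676 - 22 ≡ 16; y = λ·(4 - 16) - 16 ≡ 20. → (16, 20)

(16, 20)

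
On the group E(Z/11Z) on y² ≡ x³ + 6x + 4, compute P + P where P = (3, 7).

(5, 4)

tangent at (3, 7): λ = (3·3² + 6)/(2·7) ≡ 0/3. 3⁻¹ ≡ 4 (mod 11), so λ ≡ 0·4 ≡ 0.
  x = λ² - 3 - 3 = 0 - 6 ≡ 5; y = λ·(3 - 5) - 7 ≡ 4. → (5, 4)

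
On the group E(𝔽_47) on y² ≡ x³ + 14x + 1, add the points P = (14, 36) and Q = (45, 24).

(14, 36) + (45, 24). λ = (24 - 36)/(45 - 14) ≡ 35/31 mod 47. 31⁻¹ ≡ 44 (mod 47), so λ ≡ 36.
  x = λ² - 14 - 45 = 1296 - 59 ≡ 15; y = λ·(14 - 15) - 36 ≡ 22. → (15, 22)

(15, 22)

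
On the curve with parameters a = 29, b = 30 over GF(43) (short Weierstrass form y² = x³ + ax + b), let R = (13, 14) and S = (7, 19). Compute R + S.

(13, 14) + (7, 19). λ = (19 - 14)/(7 - 13) ≡ 5/37 mod 43. 37⁻¹ ≡ 7 (mod 43) since 37·7 = 259 ≡ 1, so λ ≡ 35.
  x = λ² - 13 - 7 = 1225 - 20 ≡ 1; y = λ·(13 - 1) - 14 ≡ 19. → (1, 19)

(1, 19)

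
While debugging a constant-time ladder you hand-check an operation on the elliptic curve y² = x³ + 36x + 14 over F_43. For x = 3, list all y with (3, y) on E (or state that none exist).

x³ + 36x + 14 = 149 ≡ 20 (mod 43).
20 is a non-residue mod 43; no y exists.

none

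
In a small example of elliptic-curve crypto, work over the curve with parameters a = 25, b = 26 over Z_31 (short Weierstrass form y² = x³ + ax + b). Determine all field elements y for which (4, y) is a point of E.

2, 29

x³ + 25x + 26 = 190 ≡ 4 (mod 31).
Square roots of 4 mod 31: 2 and 29 (since 2² = 4 ≡ 4).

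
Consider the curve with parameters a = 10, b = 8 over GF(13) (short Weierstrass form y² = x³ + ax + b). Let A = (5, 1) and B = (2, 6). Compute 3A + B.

(10, 9)

First 3A:
Repeated addition: build up to 3A.
2A: tangent at (5, 1): λ = (3·5² + 10)/(2·1) ≡ 7/2. 2⁻¹ ≡ 7 (mod 13) since 2·7 = 14 ≡ 1, so λ ≡ 7·7 ≡ 10.
  x = λ² - 5 - 5 = 100 - 10 ≡ 12; y = λ·(5 - 12) - 1 ≡ 7. → (12, 7)
3A: (12, 7) + (5, 1). λ = (1 - 7)/(5 - 12) ≡ 7/6 mod 13. 6⁻¹ ≡ 11 (mod 13), so λ ≡ 12.
  x = λ² - 12 - 5 = 144 - 17 ≡ 10; y = λ·(12 - 10) - 7 ≡ 4. → (10, 4)
3A = (10, 4).
Finally 3A + B:
(10, 4) + (2, 6). λ = (6 - 4)/(2 - 10) ≡ 2/5 mod 13. 5⁻¹ ≡ 8 (mod 13), so λ ≡ 3.
  x = λ² - 10 - 2 = 9 - 12 ≡ 10; y = λ·(10 - 10) - 4 ≡ 9. → (10, 9)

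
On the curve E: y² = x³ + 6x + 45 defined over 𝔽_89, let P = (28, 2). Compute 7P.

(0, 32)

Double-and-add on 7 = (111)₂. Start with P = (28, 2) for the leading 1-bit.
double: tangent at (28, 2): λ = (3·28² + 6)/(2·2) ≡ 44/4. 4⁻¹ ≡ 67 (mod 89), so λ ≡ 44·67 ≡ 11.
  x = λ² - 28 - 28 = 121 - 56 ≡ 65; y = λ·(28 - 65) - 2 ≡ 36. → (65, 36)
add P: (65, 36) + (28, 2). λ = (2 - 36)/(28 - 65) ≡ 55/52 mod 89. 52⁻¹ ≡ 12 (mod 89), so λ ≡ 37.
  x = λ² - 65 - 28 = 1369 - 93 ≡ 30; y = λ·(65 - 30) - 36 ≡ 13. → (30, 13)
double: tangent at (30, 13): λ = (3·30² + 6)/(2·13) ≡ 36/26. 26⁻¹ ≡ 24 (mod 89) since 26·24 = 624 ≡ 1, so λ ≡ 36·24 ≡ 63.
  x = λ² - 30 - 30 = 3969 - 60 ≡ 82; y = λ·(30 - 82) - 13 ≡ 4. → (82, 4)
add P: (82, 4) + (28, 2). λ = (2 - 4)/(28 - 82) ≡ 87/35 mod 89. 35⁻¹ ≡ 28 (mod 89), so λ ≡ 33.
  x = λ² - 82 - 28 = 1089 - 110 ≡ 0; y = λ·(82 - 0) - 4 ≡ 32. → (0, 32)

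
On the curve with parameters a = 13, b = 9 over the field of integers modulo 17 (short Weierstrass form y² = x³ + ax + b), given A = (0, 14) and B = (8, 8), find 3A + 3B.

First 3A:
Repeated addition: build up to 3A.
2A: tangent at (0, 14): λ = (3·0² + 13)/(2·14) ≡ 13/11. 11⁻¹ ≡ 14 (mod 17) since 11·14 = 154 ≡ 1, so λ ≡ 13·14 ≡ 12.
  x = λ² - 0 - 0 = 144 - 0 ≡ 8; y = λ·(0 - 8) - 14 ≡ 9. → (8, 9)
3A: (8, 9) + (0, 14). λ = (14 - 9)/(0 - 8) ≡ 5/9 mod 17. 9⁻¹ ≡ 2 (mod 17), so λ ≡ 10.
  x = λ² - 8 - 0 = 100 - 8 ≡ 7; y = λ·(8 - 7) - 9 ≡ 1. → (7, 1)
3A = (7, 1).
Next 3B:
Repeated addition: build up to 3B.
2B: tangent at (8, 8): λ = (3·8² + 13)/(2·8) ≡ 1/16. 16⁻¹ ≡ 16 (mod 17) since 16·16 = 256 ≡ 1, so λ ≡ 1·16 ≡ 16.
  x = λ² - 8 - 8 = 256 - 16 ≡ 2; y = λ·(8 - 2) - 8 ≡ 3. → (2, 3)
3B: (2, 3) + (8, 8). λ = (8 - 3)/(8 - 2) ≡ 5/6 mod 17. 6⁻¹ ≡ 3 (mod 17) since 6·3 = 18 ≡ 1, so λ ≡ 15.
  x = λ² - 2 - 8 = 225 - 10 ≡ 11; y = λ·(2 - 11) - 3 ≡ 15. → (11, 15)
3B = (11, 15).
Finally 3A + 3B:
(7, 1) + (11, 15). λ = (15 - 1)/(11 - 7) ≡ 14/4 mod 17. 4⁻¹ ≡ 13 (mod 17) since 4·13 = 52 ≡ 1, so λ ≡ 12.
  x = λ² - 7 - 11 = 144 - 18 ≡ 7; y = λ·(7 - 7) - 1 ≡ 16. → (7, 16)

(7, 16)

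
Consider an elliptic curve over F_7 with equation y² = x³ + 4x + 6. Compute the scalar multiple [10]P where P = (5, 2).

(5, 5)

Double-and-add on 10 = (1010)₂. Start with P = (5, 2) for the leading 1-bit.
double: tangent at (5, 2): λ = (3·5² + 4)/(2·2) ≡ 2/4. 4⁻¹ ≡ 2 (mod 7), so λ ≡ 2·2 ≡ 4.
  x = λ² - 5 - 5 = 16 - 10 ≡ 6; y = λ·(5 - 6) - 2 ≡ 1. → (6, 1)
double: tangent at (6, 1): λ = (3·6² + 4)/(2·1) ≡ 0/2. 2⁻¹ ≡ 4 (mod 7), so λ ≡ 0·4 ≡ 0.
  x = λ² - 6 - 6 = 0 - 12 ≡ 2; y = λ·(6 - 2) - 1 ≡ 6. → (2, 6)
add P: (2, 6) + (5, 2). λ = (2 - 6)/(5 - 2) ≡ 3/3 mod 7. 3⁻¹ ≡ 5 (mod 7), so λ ≡ 1.
  x = λ² - 2 - 5 = 1 - 7 ≡ 1; y = λ·(2 - 1) - 6 ≡ 2. → (1, 2)
double: tangent at (1, 2): λ = (3·1² + 4)/(2·2) ≡ 0/4. 4⁻¹ ≡ 2 (mod 7) since 4·2 = 8 ≡ 1, so λ ≡ 0·2 ≡ 0.
  x = λ² - 1 - 1 = 0 - 2 ≡ 5; y = λ·(1 - 5) - 2 ≡ 5. → (5, 5)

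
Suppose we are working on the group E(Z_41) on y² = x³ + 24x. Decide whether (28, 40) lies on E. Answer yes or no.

y² = 40² ≡ 1; x³ + 24x + 0 = 22624 ≡ 33 (mod 41). 1 ≠ 33.

no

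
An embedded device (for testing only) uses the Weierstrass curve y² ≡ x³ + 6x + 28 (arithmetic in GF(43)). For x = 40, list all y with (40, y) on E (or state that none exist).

x³ + 6x + 28 = 64268 ≡ 26 (mod 43).
26 is a non-residue mod 43; no y exists.

none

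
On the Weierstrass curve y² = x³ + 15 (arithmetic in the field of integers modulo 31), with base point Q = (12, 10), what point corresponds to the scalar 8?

(28, 9)

Repeated addition: build up to 8Q.
2Q: tangent at (12, 10): λ = (3·12² + 0)/(2·10) ≡ 29/20. 20⁻¹ ≡ 14 (mod 31) since 20·14 = 280 ≡ 1, so λ ≡ 29·14 ≡ 3.
  x = λ² - 12 - 12 = 9 - 24 ≡ 16; y = λ·(12 - 16) - 10 ≡ 9. → (16, 9)
3Q: (16, 9) + (12, 10). λ = (10 - 9)/(12 - 16) ≡ 1/27 mod 31. 27⁻¹ ≡ 23 (mod 31) since 27·23 = 621 ≡ 1, so λ ≡ 23.
  x = λ² - 16 - 12 = 529 - 28 ≡ 5; y = λ·(16 - 5) - 9 ≡ 27. → (5, 27)
4Q: (5, 27) + (12, 10). λ = (10 - 27)/(12 - 5) ≡ 14/7 mod 31. 7⁻¹ ≡ 9 (mod 31), so λ ≡ 2.
  x = λ² - 5 - 12 = 4 - 17 ≡ 18; y = λ·(5 - 18) - 27 ≡ 9. → (18, 9)
5Q: (18, 9) + (12, 10). λ = (10 - 9)/(12 - 18) ≡ 1/25 mod 31. 25⁻¹ ≡ 5 (mod 31) since 25·5 = 125 ≡ 1, so λ ≡ 5.
  x = λ² - 18 - 12 = 25 - 30 ≡ 26; y = λ·(18 - 26) - 9 ≡ 13. → (26, 13)
6Q: (26, 13) + (12, 10). λ = (10 - 13)/(12 - 26) ≡ 28/17 mod 31. 17⁻¹ ≡ 11 (mod 31), so λ ≡ 29.
  x = λ² - 26 - 12 = 841 - 38 ≡ 28; y = λ·(26 - 28) - 13 ≡ 22. → (28, 22)
7Q: (28, 22) + (12, 10). λ = (10 - 22)/(12 - 28) ≡ 19/15 mod 31. 15⁻¹ ≡ 29 (mod 31) since 15·29 = 435 ≡ 1, so λ ≡ 24.
  x = λ² - 28 - 12 = 576 - 40 ≡ 9; y = λ·(28 - 9) - 22 ≡ 0. → (9, 0)
8Q: (9, 0) + (12, 10). λ = (10 - 0)/(12 - 9) ≡ 10/3 mod 31. 3⁻¹ ≡ 21 (mod 31), so λ ≡ 24.
  x = λ² - 9 - 12 = 576 - 21 ≡ 28; y = λ·(9 - 28) - 0 ≡ 9. → (28, 9)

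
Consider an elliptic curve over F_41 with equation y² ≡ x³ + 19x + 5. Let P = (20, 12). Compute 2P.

(0, 13)

tangent at (20, 12): λ = (3·20² + 19)/(2·12) ≡ 30/24. 24⁻¹ ≡ 12 (mod 41), so λ ≡ 30·12 ≡ 32.
  x = λ² - 20 - 20 = 1024 - 40 ≡ 0; y = λ·(20 - 0) - 12 ≡ 13. → (0, 13)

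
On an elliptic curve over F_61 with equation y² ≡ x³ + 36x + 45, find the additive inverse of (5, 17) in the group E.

-(5, 17) = (5, -17 mod 61) = (5, 44).

(5, 44)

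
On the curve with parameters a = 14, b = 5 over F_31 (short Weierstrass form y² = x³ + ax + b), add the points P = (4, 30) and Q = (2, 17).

(13, 20)

(4, 30) + (2, 17). λ = (17 - 30)/(2 - 4) ≡ 18/29 mod 31. 29⁻¹ ≡ 15 (mod 31), so λ ≡ 22.
  x = λ² - 4 - 2 = 484 - 6 ≡ 13; y = λ·(4 - 13) - 30 ≡ 20. → (13, 20)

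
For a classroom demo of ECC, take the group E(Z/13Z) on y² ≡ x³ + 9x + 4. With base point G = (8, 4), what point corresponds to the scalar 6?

(8, 9)

Repeated addition: build up to 6G.
2G: tangent at (8, 4): λ = (3·8² + 9)/(2·4) ≡ 6/8. 8⁻¹ ≡ 5 (mod 13), so λ ≡ 6·5 ≡ 4.
  x = λ² - 8 - 8 = 16 - 16 ≡ 0; y = λ·(8 - 0) - 4 ≡ 2. → (0, 2)
3G: (0, 2) + (8, 4). λ = (4 - 2)/(8 - 0) ≡ 2/8 mod 13. 8⁻¹ ≡ 5 (mod 13), so λ ≡ 10.
  x = λ² - 0 - 8 = 100 - 8 ≡ 1; y = λ·(0 - 1) - 2 ≡ 1. → (1, 1)
4G: (1, 1) + (8, 4). λ = (4 - 1)/(8 - 1) ≡ 3/7 mod 13. 7⁻¹ ≡ 2 (mod 13) since 7·2 = 14 ≡ 1, so λ ≡ 6.
  x = λ² - 1 - 8 = 36 - 9 ≡ 1; y = λ·(1 - 1) - 1 ≡ 12. → (1, 12)
5G: (1, 12) + (8, 4). λ = (4 - 12)/(8 - 1) ≡ 5/7 mod 13. 7⁻¹ ≡ 2 (mod 13) since 7·2 = 14 ≡ 1, so λ ≡ 10.
  x = λ² - 1 - 8 = 100 - 9 ≡ 0; y = λ·(1 - 0) - 12 ≡ 11. → (0, 11)
6G: (0, 11) + (8, 4). λ = (4 - 11)/(8 - 0) ≡ 6/8 mod 13. 8⁻¹ ≡ 5 (mod 13), so λ ≡ 4.
  x = λ² - 0 - 8 = 16 - 8 ≡ 8; y = λ·(0 - 8) - 11 ≡ 9. → (8, 9)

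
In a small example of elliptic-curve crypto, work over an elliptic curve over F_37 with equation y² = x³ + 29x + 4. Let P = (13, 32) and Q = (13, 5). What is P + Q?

O

The two points share x = 13 and their y-coordinates satisfy 32 + 5 ≡ 0 (mod 37), so they are inverses. Their sum is 𝒪.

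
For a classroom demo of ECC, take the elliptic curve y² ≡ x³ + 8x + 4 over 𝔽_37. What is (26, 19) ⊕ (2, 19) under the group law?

(26, 19) + (2, 19). λ = (19 - 19)/(2 - 26) ≡ 0/13 mod 37. 13⁻¹ ≡ 20 (mod 37) since 13·20 = 260 ≡ 1, so λ ≡ 0.
  x = λ² - 26 - 2 = 0 - 28 ≡ 9; y = λ·(26 - 9) - 19 ≡ 18. → (9, 18)

(9, 18)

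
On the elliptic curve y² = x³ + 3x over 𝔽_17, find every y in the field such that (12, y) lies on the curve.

8, 9

x³ + 3x + 0 = 1764 ≡ 13 (mod 17).
Square roots of 13 mod 17: 8 and 9 (since 8² = 64 ≡ 13).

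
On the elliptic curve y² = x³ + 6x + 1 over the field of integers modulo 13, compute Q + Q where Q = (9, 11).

tangent at (9, 11): λ = (3·9² + 6)/(2·11) ≡ 2/9. 9⁻¹ ≡ 3 (mod 13) since 9·3 = 27 ≡ 1, so λ ≡ 2·3 ≡ 6.
  x = λ² - 9 - 9 = 36 - 18 ≡ 5; y = λ·(9 - 5) - 11 ≡ 0. → (5, 0)

(5, 0)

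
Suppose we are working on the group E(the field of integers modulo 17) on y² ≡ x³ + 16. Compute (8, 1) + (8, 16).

The two points share x = 8 and their y-coordinates satisfy 1 + 16 ≡ 0 (mod 17), so they are inverses. Their sum is 𝒪.

O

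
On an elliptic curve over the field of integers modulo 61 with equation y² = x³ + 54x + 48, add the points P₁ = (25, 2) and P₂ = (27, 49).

(58, 46)

(25, 2) + (27, 49). λ = (49 - 2)/(27 - 25) ≡ 47/2 mod 61. 2⁻¹ ≡ 31 (mod 61), so λ ≡ 54.
  x = λ² - 25 - 27 = 2916 - 52 ≡ 58; y = λ·(25 - 58) - 2 ≡ 46. → (58, 46)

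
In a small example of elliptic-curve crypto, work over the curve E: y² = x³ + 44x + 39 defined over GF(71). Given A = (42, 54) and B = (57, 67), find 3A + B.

(43, 70)

First 3A:
Repeated addition: build up to 3A.
2A: tangent at (42, 54): λ = (3·42² + 44)/(2·54) ≡ 11/37. 37⁻¹ ≡ 48 (mod 71) since 37·48 = 1776 ≡ 1, so λ ≡ 11·48 ≡ 31.
  x = λ² - 42 - 42 = 961 - 84 ≡ 25; y = λ·(42 - 25) - 54 ≡ 47. → (25, 47)
3A: (25, 47) + (42, 54). λ = (54 - 47)/(42 - 25) ≡ 7/17 mod 71. 17⁻¹ ≡ 46 (mod 71), so λ ≡ 38.
  x = λ² - 25 - 42 = 1444 - 67 ≡ 28; y = λ·(25 - 28) - 47 ≡ 52. → (28, 52)
3A = (28, 52).
Finally 3A + B:
(28, 52) + (57, 67). λ = (67 - 52)/(57 - 28) ≡ 15/29 mod 71. 29⁻¹ ≡ 49 (mod 71) since 29·49 = 1421 ≡ 1, so λ ≡ 25.
  x = λ² - 28 - 57 = 625 - 85 ≡ 43; y = λ·(28 - 43) - 52 ≡ 70. → (43, 70)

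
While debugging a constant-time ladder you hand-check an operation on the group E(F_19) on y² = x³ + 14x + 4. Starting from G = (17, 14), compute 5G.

Repeated addition: build up to 5G.
2G: tangent at (17, 14): λ = (3·17² + 14)/(2·14) ≡ 7/9. 9⁻¹ ≡ 17 (mod 19), so λ ≡ 7·17 ≡ 5.
  x = λ² - 17 - 17 = 25 - 34 ≡ 10; y = λ·(17 - 10) - 14 ≡ 2. → (10, 2)
3G: (10, 2) + (17, 14). λ = (14 - 2)/(17 - 10) ≡ 12/7 mod 19. 7⁻¹ ≡ 11 (mod 19), so λ ≡ 18.
  x = λ² - 10 - 17 = 324 - 27 ≡ 12; y = λ·(10 - 12) - 2 ≡ 0. → (12, 0)
4G: (12, 0) + (17, 14). λ = (14 - 0)/(17 - 12) ≡ 14/5 mod 19. 5⁻¹ ≡ 4 (mod 19), so λ ≡ 18.
  x = λ² - 12 - 17 = 324 - 29 ≡ 10; y = λ·(12 - 10) - 0 ≡ 17. → (10, 17)
5G: (10, 17) + (17, 14). λ = (14 - 17)/(17 - 10) ≡ 16/7 mod 19. 7⁻¹ ≡ 11 (mod 19), so λ ≡ 5.
  x = λ² - 10 - 17 = 25 - 27 ≡ 17; y = λ·(10 - 17) - 17 ≡ 5. → (17, 5)

(17, 5)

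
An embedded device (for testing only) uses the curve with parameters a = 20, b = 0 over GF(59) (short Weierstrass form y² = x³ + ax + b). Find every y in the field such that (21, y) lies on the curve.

8, 51

x³ + 20x + 0 = 9681 ≡ 5 (mod 59).
Square roots of 5 mod 59: 8 and 51 (since 8² = 64 ≡ 5).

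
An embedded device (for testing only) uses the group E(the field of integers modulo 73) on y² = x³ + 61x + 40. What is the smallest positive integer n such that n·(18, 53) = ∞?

2P: tangent at (18, 53): λ = (3·18² + 61)/(2·53) ≡ 11/33. 33⁻¹ ≡ 31 (mod 73) since 33·31 = 1023 ≡ 1, so λ ≡ 11·31 ≡ 49.
  x = λ² - 18 - 18 = 2401 - 36 ≡ 29; y = λ·(18 - 29) - 53 ≡ 65. → (29, 65)
3P: (29, 65) + (18, 53). λ = (53 - 65)/(18 - 29) ≡ 61/62 mod 73. 62⁻¹ ≡ 53 (mod 73), so λ ≡ 21.
  x = λ² - 29 - 18 = 441 - 47 ≡ 29; y = λ·(29 - 29) - 65 ≡ 8. → (29, 8)
4P: (29, 8) + (18, 53). λ = (53 - 8)/(18 - 29) ≡ 45/62 mod 73. 62⁻¹ ≡ 53 (mod 73), so λ ≡ 49.
  x = λ² - 29 - 18 = 2401 - 47 ≡ 18; y = λ·(29 - 18) - 8 ≡ 20. → (18, 20)
5P: (18, 20) + (18, 53): same x and y₁ ≡ -y₂, so the sum is ∞.
5P = ∞, so the order is 5.

5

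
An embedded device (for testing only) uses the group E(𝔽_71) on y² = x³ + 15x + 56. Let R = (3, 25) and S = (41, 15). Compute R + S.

(43, 64)

(3, 25) + (41, 15). λ = (15 - 25)/(41 - 3) ≡ 61/38 mod 71. 38⁻¹ ≡ 43 (mod 71) since 38·43 = 1634 ≡ 1, so λ ≡ 67.
  x = λ² - 3 - 41 = 4489 - 44 ≡ 43; y = λ·(3 - 43) - 25 ≡ 64. → (43, 64)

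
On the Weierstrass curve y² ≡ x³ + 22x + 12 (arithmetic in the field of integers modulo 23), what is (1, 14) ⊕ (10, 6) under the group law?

(1, 14) + (10, 6). λ = (6 - 14)/(10 - 1) ≡ 15/9 mod 23. 9⁻¹ ≡ 18 (mod 23) since 9·18 = 162 ≡ 1, so λ ≡ 17.
  x = λ² - 1 - 10 = 289 - 11 ≡ 2; y = λ·(1 - 2) - 14 ≡ 15. → (2, 15)

(2, 15)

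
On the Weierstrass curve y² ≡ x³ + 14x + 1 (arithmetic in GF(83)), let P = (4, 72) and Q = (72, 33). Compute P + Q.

(4, 72) + (72, 33). λ = (33 - 72)/(72 - 4) ≡ 44/68 mod 83. 68⁻¹ ≡ 11 (mod 83) since 68·11 = 748 ≡ 1, so λ ≡ 69.
  x = λ² - 4 - 72 = 4761 - 76 ≡ 37; y = λ·(4 - 37) - 72 ≡ 58. → (37, 58)

(37, 58)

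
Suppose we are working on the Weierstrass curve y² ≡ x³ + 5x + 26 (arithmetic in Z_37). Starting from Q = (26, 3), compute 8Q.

Double-and-add on 8 = (1000)₂. Start with Q = (26, 3) for the leading 1-bit.
double: tangent at (26, 3): λ = (3·26² + 5)/(2·3) ≡ 35/6. 6⁻¹ ≡ 31 (mod 37) since 6·31 = 186 ≡ 1, so λ ≡ 35·31 ≡ 12.
  x = λ² - 26 - 26 = 144 - 52 ≡ 18; y = λ·(26 - 18) - 3 ≡ 19. → (18, 19)
double: tangent at (18, 19): λ = (3·18² + 5)/(2·19) ≡ 15/1. 1⁻¹ ≡ 1 (mod 37) since 1·1 = 1 ≡ 1, so λ ≡ 15·1 ≡ 15.
  x = λ² - 18 - 18 = 225 - 36 ≡ 4; y = λ·(18 - 4) - 19 ≡ 6. → (4, 6)
double: tangent at (4, 6): λ = (3·4² + 5)/(2·6) ≡ 16/12. 12⁻¹ ≡ 34 (mod 37) since 12·34 = 408 ≡ 1, so λ ≡ 16·34 ≡ 26.
  x = λ² - 4 - 4 = 676 - 8 ≡ 2; y = λ·(4 - 2) - 6 ≡ 9. → (2, 9)

(2, 9)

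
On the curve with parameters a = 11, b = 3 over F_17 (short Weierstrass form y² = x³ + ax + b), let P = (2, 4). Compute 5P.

(4, 14)

Repeated addition: build up to 5P.
2P: tangent at (2, 4): λ = (3·2² + 11)/(2·4) ≡ 6/8. 8⁻¹ ≡ 15 (mod 17), so λ ≡ 6·15 ≡ 5.
  x = λ² - 2 - 2 = 25 - 4 ≡ 4; y = λ·(2 - 4) - 4 ≡ 3. → (4, 3)
3P: (4, 3) + (2, 4). λ = (4 - 3)/(2 - 4) ≡ 1/15 mod 17. 15⁻¹ ≡ 8 (mod 17), so λ ≡ 8.
  x = λ² - 4 - 2 = 64 - 6 ≡ 7; y = λ·(4 - 7) - 3 ≡ 7. → (7, 7)
4P: (7, 7) + (2, 4). λ = (4 - 7)/(2 - 7) ≡ 14/12 mod 17. 12⁻¹ ≡ 10 (mod 17) since 12·10 = 120 ≡ 1, so λ ≡ 4.
  x = λ² - 7 - 2 = 16 - 9 ≡ 7; y = λ·(7 - 7) - 7 ≡ 10. → (7, 10)
5P: (7, 10) + (2, 4). λ = (4 - 10)/(2 - 7) ≡ 11/12 mod 17. 12⁻¹ ≡ 10 (mod 17), so λ ≡ 8.
  x = λ² - 7 - 2 = 64 - 9 ≡ 4; y = λ·(7 - 4) - 10 ≡ 14. → (4, 14)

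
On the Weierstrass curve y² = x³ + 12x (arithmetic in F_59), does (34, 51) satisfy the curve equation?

yes

y² = 51² ≡ 5; x³ + 12x + 0 = 39712 ≡ 5 (mod 59). 5 = 5.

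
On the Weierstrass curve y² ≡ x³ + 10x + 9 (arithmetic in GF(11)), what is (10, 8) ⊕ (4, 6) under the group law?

(2, 2)

(10, 8) + (4, 6). λ = (6 - 8)/(4 - 10) ≡ 9/5 mod 11. 5⁻¹ ≡ 9 (mod 11), so λ ≡ 4.
  x = λ² - 10 - 4 = 16 - 14 ≡ 2; y = λ·(10 - 2) - 8 ≡ 2. → (2, 2)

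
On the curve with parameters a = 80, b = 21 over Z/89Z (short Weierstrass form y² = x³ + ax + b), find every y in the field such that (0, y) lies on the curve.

33, 56

x³ + 80x + 21 = 21 ≡ 21 (mod 89).
Square roots of 21 mod 89: 33 and 56 (since 33² = 1089 ≡ 21).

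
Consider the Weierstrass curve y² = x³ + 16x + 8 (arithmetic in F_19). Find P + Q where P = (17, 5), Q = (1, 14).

(17, 5) + (1, 14). λ = (14 - 5)/(1 - 17) ≡ 9/3 mod 19. 3⁻¹ ≡ 13 (mod 19), so λ ≡ 3.
  x = λ² - 17 - 1 = 9 - 18 ≡ 10; y = λ·(17 - 10) - 5 ≡ 16. → (10, 16)

(10, 16)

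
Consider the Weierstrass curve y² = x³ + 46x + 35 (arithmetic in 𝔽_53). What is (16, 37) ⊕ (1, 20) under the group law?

(16, 37) + (1, 20). λ = (20 - 37)/(1 - 16) ≡ 36/38 mod 53. 38⁻¹ ≡ 7 (mod 53) since 38·7 = 266 ≡ 1, so λ ≡ 40.
  x = λ² - 16 - 1 = 1600 - 17 ≡ 46; y = λ·(16 - 46) - 37 ≡ 35. → (46, 35)

(46, 35)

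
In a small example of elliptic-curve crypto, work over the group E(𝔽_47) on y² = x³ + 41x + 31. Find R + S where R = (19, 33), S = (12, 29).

(19, 33) + (12, 29). λ = (29 - 33)/(12 - 19) ≡ 43/40 mod 47. 40⁻¹ ≡ 20 (mod 47), so λ ≡ 14.
  x = λ² - 19 - 12 = 196 - 31 ≡ 24; y = λ·(19 - 24) - 33 ≡ 38. → (24, 38)

(24, 38)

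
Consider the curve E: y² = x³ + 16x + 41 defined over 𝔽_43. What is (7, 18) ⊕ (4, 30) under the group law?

(5, 17)

(7, 18) + (4, 30). λ = (30 - 18)/(4 - 7) ≡ 12/40 mod 43. 40⁻¹ ≡ 14 (mod 43), so λ ≡ 39.
  x = λ² - 7 - 4 = 1521 - 11 ≡ 5; y = λ·(7 - 5) - 18 ≡ 17. → (5, 17)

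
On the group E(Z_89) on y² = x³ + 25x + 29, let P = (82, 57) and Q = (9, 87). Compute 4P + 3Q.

(35, 76)

First 4P:
Double-and-add on 4 = (100)₂. Start with P = (82, 57) for the leading 1-bit.
double: tangent at (82, 57): λ = (3·82² + 25)/(2·57) ≡ 83/25. 25⁻¹ ≡ 57 (mod 89), so λ ≡ 83·57 ≡ 14.
  x = λ² - 82 - 82 = 196 - 164 ≡ 32; y = λ·(82 - 32) - 57 ≡ 20. → (32, 20)
double: tangent at (32, 20): λ = (3·32² + 25)/(2·20) ≡ 71/40. 40⁻¹ ≡ 69 (mod 89) since 40·69 = 2760 ≡ 1, so λ ≡ 71·69 ≡ 4.
  x = λ² - 32 - 32 = 16 - 64 ≡ 41; y = λ·(32 - 41) - 20 ≡ 33. → (41, 33)
4P = (41, 33).
Next 3Q:
Repeated addition: build up to 3Q.
2Q: tangent at (9, 87): λ = (3·9² + 25)/(2·87) ≡ 1/85. 85⁻¹ ≡ 22 (mod 89), so λ ≡ 1·22 ≡ 22.
  x = λ² - 9 - 9 = 484 - 18 ≡ 21; y = λ·(9 - 21) - 87 ≡ 5. → (21, 5)
3Q: (21, 5) + (9, 87). λ = (87 - 5)/(9 - 21) ≡ 82/77 mod 89. 77⁻¹ ≡ 37 (mod 89), so λ ≡ 8.
  x = λ² - 21 - 9 = 64 - 30 ≡ 34; y = λ·(21 - 34) - 5 ≡ 69. → (34, 69)
3Q = (34, 69).
Finally 4P + 3Q:
(41, 33) + (34, 69). λ = (69 - 33)/(34 - 41) ≡ 36/82 mod 89. 82⁻¹ ≡ 38 (mod 89) since 82·38 = 3116 ≡ 1, so λ ≡ 33.
  x = λ² - 41 - 34 = 1089 - 75 ≡ 35; y = λ·(41 - 35) - 33 ≡ 76. → (35, 76)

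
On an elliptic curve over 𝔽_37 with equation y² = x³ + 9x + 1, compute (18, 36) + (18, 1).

The two points share x = 18 and their y-coordinates satisfy 36 + 1 ≡ 0 (mod 37), so they are inverses. Their sum is 𝒪.

O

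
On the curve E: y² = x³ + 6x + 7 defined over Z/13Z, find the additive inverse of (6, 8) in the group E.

-(6, 8) = (6, -8 mod 13) = (6, 5).

(6, 5)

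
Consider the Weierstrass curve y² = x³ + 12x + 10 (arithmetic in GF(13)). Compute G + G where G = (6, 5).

(2, 4)

tangent at (6, 5): λ = (3·6² + 12)/(2·5) ≡ 3/10. 10⁻¹ ≡ 4 (mod 13), so λ ≡ 3·4 ≡ 12.
  x = λ² - 6 - 6 = 144 - 12 ≡ 2; y = λ·(6 - 2) - 5 ≡ 4. → (2, 4)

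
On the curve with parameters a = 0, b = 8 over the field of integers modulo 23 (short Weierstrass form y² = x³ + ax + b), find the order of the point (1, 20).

12

2P: tangent at (1, 20): λ = (3·1² + 0)/(2·20) ≡ 3/17. 17⁻¹ ≡ 19 (mod 23), so λ ≡ 3·19 ≡ 11.
  x = λ² - 1 - 1 = 121 - 2 ≡ 4; y = λ·(1 - 4) - 20 ≡ 16. → (4, 16)
3P: (4, 16) + (1, 20). λ = (20 - 16)/(1 - 4) ≡ 4/20 mod 23. 20⁻¹ ≡ 15 (mod 23) since 20·15 = 300 ≡ 1, so λ ≡ 14.
  x = λ² - 4 - 1 = 196 - 5 ≡ 7; y = λ·(4 - 7) - 16 ≡ 11. → (7, 11)
4P: (7, 11) + (1, 20). λ = (20 - 11)/(1 - 7) ≡ 9/17 mod 23. 17⁻¹ ≡ 19 (mod 23) since 17·19 = 323 ≡ 1, so λ ≡ 10.
  x = λ² - 7 - 1 = 100 - 8 ≡ 0; y = λ·(7 - 0) - 11 ≡ 13. → (0, 13)
5P: (0, 13) + (1, 20). λ = (20 - 13)/(1 - 0) ≡ 7/1 mod 23. 1⁻¹ ≡ 1 (mod 23), so λ ≡ 7.
  x = λ² - 0 - 1 = 49 - 1 ≡ 2; y = λ·(0 - 2) - 13 ≡ 19. → (2, 19)
6P: (2, 19) + (1, 20). λ = (20 - 19)/(1 - 2) ≡ 1/22 mod 23. 22⁻¹ ≡ 22 (mod 23), so λ ≡ 22.
  x = λ² - 2 - 1 = 484 - 3 ≡ 21; y = λ·(2 - 21) - 19 ≡ 0. → (21, 0)
7P: (21, 0) + (1, 20). λ = (20 - 0)/(1 - 21) ≡ 20/3 mod 23. 3⁻¹ ≡ 8 (mod 23), so λ ≡ 22.
  x = λ² - 21 - 1 = 484 - 22 ≡ 2; y = λ·(21 - 2) - 0 ≡ 4. → (2, 4)
8P: (2, 4) + (1, 20). λ = (20 - 4)/(1 - 2) ≡ 16/22 mod 23. 22⁻¹ ≡ 22 (mod 23) since 22·22 = 484 ≡ 1, so λ ≡ 7.
  x = λ² - 2 - 1 = 49 - 3 ≡ 0; y = λ·(2 - 0) - 4 ≡ 10. → (0, 10)
9P: (0, 10) + (1, 20). λ = (20 - 10)/(1 - 0) ≡ 10/1 mod 23. 1⁻¹ ≡ 1 (mod 23), so λ ≡ 10.
  x = λ² - 0 - 1 = 100 - 1 ≡ 7; y = λ·(0 - 7) - 10 ≡ 12. → (7, 12)
10P: (7, 12) + (1, 20). λ = (20 - 12)/(1 - 7) ≡ 8/17 mod 23. 17⁻¹ ≡ 19 (mod 23) since 17·19 = 323 ≡ 1, so λ ≡ 14.
  x = λ² - 7 - 1 = 196 - 8 ≡ 4; y = λ·(7 - 4) - 12 ≡ 7. → (4, 7)
11P: (4, 7) + (1, 20). λ = (20 - 7)/(1 - 4) ≡ 13/20 mod 23. 20⁻¹ ≡ 15 (mod 23), so λ ≡ 11.
  x = λ² - 4 - 1 = 121 - 5 ≡ 1; y = λ·(4 - 1) - 7 ≡ 3. → (1, 3)
12P: (1, 3) + (1, 20): same x and y₁ ≡ -y₂, so the sum is 𝒪.
12P = 𝒪, so the order is 12.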